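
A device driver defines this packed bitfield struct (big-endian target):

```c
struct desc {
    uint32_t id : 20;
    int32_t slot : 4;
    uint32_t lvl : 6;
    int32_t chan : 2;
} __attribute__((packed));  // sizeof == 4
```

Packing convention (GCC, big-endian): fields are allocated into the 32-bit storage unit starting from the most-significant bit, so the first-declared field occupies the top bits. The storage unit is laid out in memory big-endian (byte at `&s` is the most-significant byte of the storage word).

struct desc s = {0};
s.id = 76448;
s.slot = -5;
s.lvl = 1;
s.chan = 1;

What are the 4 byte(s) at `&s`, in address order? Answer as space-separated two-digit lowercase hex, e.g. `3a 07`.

12 aa 0b 05

[12+:20] id=76448 & 0xfffff = 0x12aa0; word=0x12aa0000
[8+:4] slot=-5 & 0xf = 0xb; word=0x12aa0b00
[2+:6] lvl=1 & 0x3f = 0x1; word=0x12aa0b04
[0+:2] chan=1 & 0x3 = 0x1; word=0x12aa0b05
word = 0x12aa0b05 → big-endian bytes:
  [0]=0x12  [1]=0xaa  [2]=0x0b  [3]=0x05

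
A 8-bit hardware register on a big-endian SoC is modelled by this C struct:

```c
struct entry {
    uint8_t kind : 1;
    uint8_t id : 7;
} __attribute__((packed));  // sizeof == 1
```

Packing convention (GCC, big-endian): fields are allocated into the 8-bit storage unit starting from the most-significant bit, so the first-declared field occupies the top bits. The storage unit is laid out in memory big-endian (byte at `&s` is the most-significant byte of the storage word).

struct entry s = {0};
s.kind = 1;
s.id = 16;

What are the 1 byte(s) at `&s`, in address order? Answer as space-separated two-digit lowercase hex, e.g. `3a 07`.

90

kind (1b) val=1 bits=0x1 at bit 7: 0x80
id (7b) val=16 bits=0x10 at bit 0: 0x90
word = 0x90 → big-endian bytes:
  [0]=0x90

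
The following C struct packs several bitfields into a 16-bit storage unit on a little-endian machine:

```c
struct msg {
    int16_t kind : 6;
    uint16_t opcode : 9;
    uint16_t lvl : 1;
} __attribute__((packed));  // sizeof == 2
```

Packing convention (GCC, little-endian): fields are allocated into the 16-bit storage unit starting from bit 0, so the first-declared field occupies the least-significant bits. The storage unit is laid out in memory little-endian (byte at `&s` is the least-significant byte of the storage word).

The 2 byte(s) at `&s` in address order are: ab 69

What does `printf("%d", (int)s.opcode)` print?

422

[0]=0xab [1]=0x69 (little-endian) → word 0x69ab
kind:6 @ bit 0 → (0x69ab>>0)&0x3f = 0x2b
opcode:9 @ bit 6 → (0x69ab>>6)&0x1ff = 0x1a6  ←
lvl:1 @ bit 15 → (0x69ab>>15)&0x1 = 0x0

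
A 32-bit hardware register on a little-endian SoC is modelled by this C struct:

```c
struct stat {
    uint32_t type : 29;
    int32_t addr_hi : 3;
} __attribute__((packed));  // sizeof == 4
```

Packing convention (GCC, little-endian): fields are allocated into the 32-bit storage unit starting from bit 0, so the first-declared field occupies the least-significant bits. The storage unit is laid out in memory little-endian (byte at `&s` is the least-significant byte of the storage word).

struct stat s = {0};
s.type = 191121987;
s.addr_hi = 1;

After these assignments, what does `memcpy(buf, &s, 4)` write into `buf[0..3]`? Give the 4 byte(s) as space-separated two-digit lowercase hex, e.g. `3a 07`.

type:29 = 191121987 → 0xb644a43 << 0 → word 0x0b644a43
addr_hi:3 = 1 → 0x1 << 29 → word 0x2b644a43
word = 0x2b644a43 → little-endian bytes:
  [0]=0x43  [1]=0x4a  [2]=0x64  [3]=0x2b

43 4a 64 2b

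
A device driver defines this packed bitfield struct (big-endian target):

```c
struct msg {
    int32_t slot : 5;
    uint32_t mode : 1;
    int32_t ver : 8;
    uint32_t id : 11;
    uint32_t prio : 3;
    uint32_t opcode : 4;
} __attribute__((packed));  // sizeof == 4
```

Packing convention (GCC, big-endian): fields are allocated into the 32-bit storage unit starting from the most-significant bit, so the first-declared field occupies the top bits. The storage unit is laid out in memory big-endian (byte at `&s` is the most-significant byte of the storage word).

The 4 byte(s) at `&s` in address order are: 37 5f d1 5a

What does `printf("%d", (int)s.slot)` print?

6

[0]=0x37 [1]=0x5f [2]=0xd1 [3]=0x5a (big-endian) → word 0x375fd15a
slot:5 @ bit 27 → (0x375fd15a>>27)&0x1f = 0x6  ←
mode:1 @ bit 26 → (0x375fd15a>>26)&0x1 = 0x1
ver:8 @ bit 18 → (0x375fd15a>>18)&0xff = 0xd7
id:11 @ bit 7 → (0x375fd15a>>7)&0x7ff = 0x7a2
prio:3 @ bit 4 → (0x375fd15a>>4)&0x7 = 0x5
opcode:4 @ bit 0 → (0x375fd15a>>0)&0xf = 0xa
slot signed 5b, MSB=0: value = 6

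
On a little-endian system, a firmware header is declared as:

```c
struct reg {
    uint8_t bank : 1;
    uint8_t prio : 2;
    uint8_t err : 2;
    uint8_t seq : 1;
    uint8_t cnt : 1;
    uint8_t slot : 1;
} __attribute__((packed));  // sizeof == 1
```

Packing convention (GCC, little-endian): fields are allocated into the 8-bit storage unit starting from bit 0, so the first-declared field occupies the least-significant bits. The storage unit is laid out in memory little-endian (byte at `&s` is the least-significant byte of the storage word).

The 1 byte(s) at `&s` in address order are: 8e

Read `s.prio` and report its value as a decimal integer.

3

[0]=0x8e (little-endian) → word 0x8e
bank:1 @ bit 0 → (0x8e>>0)&0x1 = 0x0
prio:2 @ bit 1 → (0x8e>>1)&0x3 = 0x3  ←
err:2 @ bit 3 → (0x8e>>3)&0x3 = 0x1
seq:1 @ bit 5 → (0x8e>>5)&0x1 = 0x0
cnt:1 @ bit 6 → (0x8e>>6)&0x1 = 0x0
slot:1 @ bit 7 → (0x8e>>7)&0x1 = 0x1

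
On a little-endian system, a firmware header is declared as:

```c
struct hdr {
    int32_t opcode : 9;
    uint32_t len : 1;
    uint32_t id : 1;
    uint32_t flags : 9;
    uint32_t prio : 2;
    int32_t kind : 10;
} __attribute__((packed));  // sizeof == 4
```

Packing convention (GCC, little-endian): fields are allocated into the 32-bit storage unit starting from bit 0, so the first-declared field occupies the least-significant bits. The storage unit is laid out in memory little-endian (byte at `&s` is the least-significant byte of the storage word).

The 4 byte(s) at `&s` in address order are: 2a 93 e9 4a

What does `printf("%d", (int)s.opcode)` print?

-214

[0]=0x2a [1]=0x93 [2]=0xe9 [3]=0x4a (little-endian) → word 0x4ae9932a
opcode:9 @ bit 0 → (0x4ae9932a>>0)&0x1ff = 0x12a  ←
len:1 @ bit 9 → (0x4ae9932a>>9)&0x1 = 0x1
id:1 @ bit 10 → (0x4ae9932a>>10)&0x1 = 0x0
flags:9 @ bit 11 → (0x4ae9932a>>11)&0x1ff = 0x132
prio:2 @ bit 20 → (0x4ae9932a>>20)&0x3 = 0x2
kind:10 @ bit 22 → (0x4ae9932a>>22)&0x3ff = 0x12b
opcode signed 9b, MSB=1: 298 - 512 = -214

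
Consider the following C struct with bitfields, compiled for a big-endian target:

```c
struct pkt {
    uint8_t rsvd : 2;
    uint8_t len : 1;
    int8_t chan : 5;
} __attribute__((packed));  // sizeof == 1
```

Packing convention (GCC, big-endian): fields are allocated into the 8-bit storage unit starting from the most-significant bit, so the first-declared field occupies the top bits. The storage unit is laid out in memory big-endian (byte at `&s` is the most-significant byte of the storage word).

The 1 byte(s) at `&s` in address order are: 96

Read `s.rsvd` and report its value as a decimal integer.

2

[0]=0x96 (big-endian) → word 0x96
rsvd [6+:2] = (word>>6) & 0x3 = 2  ←
len [5+:1] = (word>>5) & 0x1 = 0
chan [0+:5] = (word>>0) & 0x1f = 22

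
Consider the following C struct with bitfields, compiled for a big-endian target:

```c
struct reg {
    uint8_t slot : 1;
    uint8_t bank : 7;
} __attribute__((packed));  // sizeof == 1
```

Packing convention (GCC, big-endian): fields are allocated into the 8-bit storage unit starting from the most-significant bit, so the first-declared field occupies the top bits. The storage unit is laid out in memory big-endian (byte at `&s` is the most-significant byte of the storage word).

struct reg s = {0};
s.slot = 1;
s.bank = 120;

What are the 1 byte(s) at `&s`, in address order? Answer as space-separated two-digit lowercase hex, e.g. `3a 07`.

slot (1b) val=1 bits=0x1 at bit 7: 0x80
bank (7b) val=120 bits=0x78 at bit 0: 0xf8
word = 0xf8 → big-endian bytes:
  [0]=0xf8

f8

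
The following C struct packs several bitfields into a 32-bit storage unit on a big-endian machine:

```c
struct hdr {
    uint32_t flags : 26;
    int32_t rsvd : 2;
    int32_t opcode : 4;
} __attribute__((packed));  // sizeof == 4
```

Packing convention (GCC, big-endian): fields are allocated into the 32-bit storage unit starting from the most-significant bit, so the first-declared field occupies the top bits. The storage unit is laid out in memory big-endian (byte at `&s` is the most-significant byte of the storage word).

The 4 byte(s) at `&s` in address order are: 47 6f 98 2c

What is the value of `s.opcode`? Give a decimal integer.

-4

[0]=0x47 [1]=0x6f [2]=0x98 [3]=0x2c (big-endian) → word 0x476f982c
flags [6+:26] = (word>>6) & 0x3ffffff = 18726496
rsvd [4+:2] = (word>>4) & 0x3 = 2
opcode [0+:4] = (word>>0) & 0xf = 12  ←
opcode signed 4b, MSB=1: 12 - 16 = -4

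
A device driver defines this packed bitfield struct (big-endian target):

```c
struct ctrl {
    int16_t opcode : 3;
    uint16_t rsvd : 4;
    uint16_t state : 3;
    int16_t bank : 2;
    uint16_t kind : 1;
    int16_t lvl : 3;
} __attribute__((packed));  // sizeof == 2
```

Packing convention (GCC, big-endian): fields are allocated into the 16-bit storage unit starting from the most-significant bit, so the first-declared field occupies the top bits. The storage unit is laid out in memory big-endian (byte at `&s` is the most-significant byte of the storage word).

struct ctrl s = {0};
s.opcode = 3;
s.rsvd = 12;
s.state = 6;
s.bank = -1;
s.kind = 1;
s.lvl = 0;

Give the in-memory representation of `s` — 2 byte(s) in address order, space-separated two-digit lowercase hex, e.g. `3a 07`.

opcode:3 = 3 → 0x3 << 13 → word 0x6000
rsvd:4 = 12 → 0xc << 9 → word 0x7800
state:3 = 6 → 0x6 << 6 → word 0x7980
bank:2 = -1 → 0x3 << 4 → word 0x79b0
kind:1 = 1 → 0x1 << 3 → word 0x79b8
lvl:3 = 0 → 0x0 << 0 → word 0x79b8
word = 0x79b8 → big-endian bytes:
  [0]=0x79  [1]=0xb8

79 b8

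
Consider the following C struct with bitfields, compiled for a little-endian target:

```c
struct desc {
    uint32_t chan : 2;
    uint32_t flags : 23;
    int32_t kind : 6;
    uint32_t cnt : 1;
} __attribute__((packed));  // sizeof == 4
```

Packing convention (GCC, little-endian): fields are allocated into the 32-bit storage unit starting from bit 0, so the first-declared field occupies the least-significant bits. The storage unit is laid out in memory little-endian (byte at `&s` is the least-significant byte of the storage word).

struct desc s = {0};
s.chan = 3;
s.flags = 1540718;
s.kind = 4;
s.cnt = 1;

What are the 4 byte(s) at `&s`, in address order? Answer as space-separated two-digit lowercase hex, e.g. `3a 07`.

[0+:2] chan=3 & 0x3 = 0x3; word=0x00000003
[2+:23] flags=1540718 & 0x7fffff = 0x17826e; word=0x005e09bb
[25+:6] kind=4 & 0x3f = 0x4; word=0x085e09bb
[31+:1] cnt=1 & 0x1 = 0x1; word=0x885e09bb
word = 0x885e09bb → little-endian bytes:
  [0]=0xbb  [1]=0x09  [2]=0x5e  [3]=0x88

bb 09 5e 88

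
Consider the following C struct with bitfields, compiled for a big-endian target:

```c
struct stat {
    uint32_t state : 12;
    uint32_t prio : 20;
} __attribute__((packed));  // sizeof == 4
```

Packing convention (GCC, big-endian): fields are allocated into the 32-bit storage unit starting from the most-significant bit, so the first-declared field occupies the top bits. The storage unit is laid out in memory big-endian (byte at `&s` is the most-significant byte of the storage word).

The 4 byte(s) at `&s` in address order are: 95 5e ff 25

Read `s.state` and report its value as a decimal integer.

[0]=0x95 [1]=0x5e [2]=0xff [3]=0x25 (big-endian) → word 0x955eff25
state [20+:12] = (word>>20) & 0xfff = 2389  ←
prio [0+:20] = (word>>0) & 0xfffff = 982821

2389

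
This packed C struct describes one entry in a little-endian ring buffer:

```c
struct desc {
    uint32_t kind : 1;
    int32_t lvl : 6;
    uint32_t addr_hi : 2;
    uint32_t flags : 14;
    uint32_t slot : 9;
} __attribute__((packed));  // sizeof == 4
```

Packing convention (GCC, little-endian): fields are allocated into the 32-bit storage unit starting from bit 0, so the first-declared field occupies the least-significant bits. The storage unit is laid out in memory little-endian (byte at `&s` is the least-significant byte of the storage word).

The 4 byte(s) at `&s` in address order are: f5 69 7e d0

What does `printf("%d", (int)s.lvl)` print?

[0]=0xf5 [1]=0x69 [2]=0x7e [3]=0xd0 (little-endian) → word 0xd07e69f5
kind [0+:1] = (word>>0) & 0x1 = 1
lvl [1+:6] = (word>>1) & 0x3f = 58  ←
addr_hi [7+:2] = (word>>7) & 0x3 = 3
flags [9+:14] = (word>>9) & 0x3fff = 16180
slot [23+:9] = (word>>23) & 0x1ff = 416
lvl signed 6b, MSB=1: 58 - 64 = -6

-6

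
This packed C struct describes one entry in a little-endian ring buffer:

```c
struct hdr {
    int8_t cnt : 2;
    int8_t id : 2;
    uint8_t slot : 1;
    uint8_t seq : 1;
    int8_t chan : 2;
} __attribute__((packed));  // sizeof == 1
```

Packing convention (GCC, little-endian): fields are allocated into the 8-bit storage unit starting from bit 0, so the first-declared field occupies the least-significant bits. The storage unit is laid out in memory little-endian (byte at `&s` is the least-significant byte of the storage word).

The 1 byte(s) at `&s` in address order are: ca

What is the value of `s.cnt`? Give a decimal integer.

-2

[0]=0xca (little-endian) → word 0xca
cnt:2 @ bit 0 → (0xca>>0)&0x3 = 0x2  ←
id:2 @ bit 2 → (0xca>>2)&0x3 = 0x2
slot:1 @ bit 4 → (0xca>>4)&0x1 = 0x0
seq:1 @ bit 5 → (0xca>>5)&0x1 = 0x0
chan:2 @ bit 6 → (0xca>>6)&0x3 = 0x3
cnt signed 2b, MSB=1: 2 - 4 = -2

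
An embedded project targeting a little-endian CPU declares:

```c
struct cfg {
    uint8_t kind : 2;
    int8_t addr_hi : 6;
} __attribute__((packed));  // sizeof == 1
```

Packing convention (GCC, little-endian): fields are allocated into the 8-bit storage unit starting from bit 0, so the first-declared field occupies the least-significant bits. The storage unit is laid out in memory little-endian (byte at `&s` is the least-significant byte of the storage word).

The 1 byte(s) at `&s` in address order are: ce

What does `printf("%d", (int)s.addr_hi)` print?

[0]=0xce (little-endian) → word 0xce
kind [0+:2] = (word>>0) & 0x3 = 2
addr_hi [2+:6] = (word>>2) & 0x3f = 51  ←
addr_hi signed 6b, MSB=1: 51 - 64 = -13

-13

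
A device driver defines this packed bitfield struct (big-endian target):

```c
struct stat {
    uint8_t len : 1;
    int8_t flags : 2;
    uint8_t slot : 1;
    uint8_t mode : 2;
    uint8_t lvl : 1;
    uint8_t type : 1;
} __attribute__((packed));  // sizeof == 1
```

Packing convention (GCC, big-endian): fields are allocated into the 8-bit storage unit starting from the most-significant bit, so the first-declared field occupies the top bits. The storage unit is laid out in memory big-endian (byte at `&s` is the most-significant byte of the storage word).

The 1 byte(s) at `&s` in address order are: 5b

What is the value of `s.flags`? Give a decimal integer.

-2

[0]=0x5b (big-endian) → word 0x5b
len [7+:1] = (word>>7) & 0x1 = 0
flags [5+:2] = (word>>5) & 0x3 = 2  ←
slot [4+:1] = (word>>4) & 0x1 = 1
mode [2+:2] = (word>>2) & 0x3 = 2
lvl [1+:1] = (word>>1) & 0x1 = 1
type [0+:1] = (word>>0) & 0x1 = 1
flags signed 2b, MSB=1: 2 - 4 = -2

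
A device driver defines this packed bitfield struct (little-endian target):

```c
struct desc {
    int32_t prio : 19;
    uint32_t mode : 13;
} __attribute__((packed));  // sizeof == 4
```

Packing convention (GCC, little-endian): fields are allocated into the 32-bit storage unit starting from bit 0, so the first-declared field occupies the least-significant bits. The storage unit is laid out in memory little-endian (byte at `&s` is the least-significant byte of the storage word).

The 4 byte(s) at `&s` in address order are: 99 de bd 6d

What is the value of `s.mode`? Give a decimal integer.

[0]=0x99 [1]=0xde [2]=0xbd [3]=0x6d (little-endian) → word 0x6dbdde99
prio [0+:19] = (word>>0) & 0x7ffff = 384665
mode [19+:13] = (word>>19) & 0x1fff = 3511  ←

3511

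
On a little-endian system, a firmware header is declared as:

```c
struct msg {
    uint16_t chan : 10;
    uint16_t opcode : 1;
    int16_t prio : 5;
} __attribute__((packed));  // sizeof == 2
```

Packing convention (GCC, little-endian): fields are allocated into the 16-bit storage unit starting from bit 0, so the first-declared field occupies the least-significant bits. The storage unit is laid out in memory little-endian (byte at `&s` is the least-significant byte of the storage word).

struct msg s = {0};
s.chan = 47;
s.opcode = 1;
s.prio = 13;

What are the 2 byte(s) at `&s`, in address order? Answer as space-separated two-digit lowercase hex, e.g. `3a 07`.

[0+:10] chan=47 & 0x3ff = 0x2f; word=0x002f
[10+:1] opcode=1 & 0x1 = 0x1; word=0x042f
[11+:5] prio=13 & 0x1f = 0xd; word=0x6c2f
word = 0x6c2f → little-endian bytes:
  [0]=0x2f  [1]=0x6c

2f 6c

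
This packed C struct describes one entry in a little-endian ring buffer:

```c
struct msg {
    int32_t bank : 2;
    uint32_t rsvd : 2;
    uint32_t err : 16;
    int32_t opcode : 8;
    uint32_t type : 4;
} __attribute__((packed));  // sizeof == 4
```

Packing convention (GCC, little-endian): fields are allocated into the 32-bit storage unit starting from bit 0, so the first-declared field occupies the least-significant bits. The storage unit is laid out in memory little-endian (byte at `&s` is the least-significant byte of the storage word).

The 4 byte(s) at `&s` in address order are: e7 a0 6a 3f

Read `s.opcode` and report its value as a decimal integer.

[0]=0xe7 [1]=0xa0 [2]=0x6a [3]=0x3f (little-endian) → word 0x3f6aa0e7
bank:2 @ bit 0 → (0x3f6aa0e7>>0)&0x3 = 0x3
rsvd:2 @ bit 2 → (0x3f6aa0e7>>2)&0x3 = 0x1
err:16 @ bit 4 → (0x3f6aa0e7>>4)&0xffff = 0xaa0e
opcode:8 @ bit 20 → (0x3f6aa0e7>>20)&0xff = 0xf6  ←
type:4 @ bit 28 → (0x3f6aa0e7>>28)&0xf = 0x3
opcode signed 8b, MSB=1: 246 - 256 = -10

-10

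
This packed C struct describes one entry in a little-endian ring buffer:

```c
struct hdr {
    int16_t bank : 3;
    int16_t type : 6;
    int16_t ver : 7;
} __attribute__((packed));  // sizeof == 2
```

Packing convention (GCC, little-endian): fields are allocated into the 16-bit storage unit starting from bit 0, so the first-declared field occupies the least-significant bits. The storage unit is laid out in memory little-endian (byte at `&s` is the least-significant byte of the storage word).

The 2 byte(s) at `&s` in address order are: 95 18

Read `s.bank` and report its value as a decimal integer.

[0]=0x95 [1]=0x18 (little-endian) → word 0x1895
bank:3 @ bit 0 → (0x1895>>0)&0x7 = 0x5  ←
type:6 @ bit 3 → (0x1895>>3)&0x3f = 0x12
ver:7 @ bit 9 → (0x1895>>9)&0x7f = 0xc
bank signed 3b, MSB=1: 5 - 8 = -3

-3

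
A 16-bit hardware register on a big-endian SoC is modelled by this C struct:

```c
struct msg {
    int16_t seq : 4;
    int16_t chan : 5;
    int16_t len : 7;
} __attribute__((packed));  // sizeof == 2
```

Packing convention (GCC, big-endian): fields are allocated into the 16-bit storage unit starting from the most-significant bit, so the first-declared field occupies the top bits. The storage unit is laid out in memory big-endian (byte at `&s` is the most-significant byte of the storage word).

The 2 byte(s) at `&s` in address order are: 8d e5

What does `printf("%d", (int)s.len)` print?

-27

[0]=0x8d [1]=0xe5 (big-endian) → word 0x8de5
seq [12+:4] = (word>>12) & 0xf = 8
chan [7+:5] = (word>>7) & 0x1f = 27
len [0+:7] = (word>>0) & 0x7f = 101  ←
len signed 7b, MSB=1: 101 - 128 = -27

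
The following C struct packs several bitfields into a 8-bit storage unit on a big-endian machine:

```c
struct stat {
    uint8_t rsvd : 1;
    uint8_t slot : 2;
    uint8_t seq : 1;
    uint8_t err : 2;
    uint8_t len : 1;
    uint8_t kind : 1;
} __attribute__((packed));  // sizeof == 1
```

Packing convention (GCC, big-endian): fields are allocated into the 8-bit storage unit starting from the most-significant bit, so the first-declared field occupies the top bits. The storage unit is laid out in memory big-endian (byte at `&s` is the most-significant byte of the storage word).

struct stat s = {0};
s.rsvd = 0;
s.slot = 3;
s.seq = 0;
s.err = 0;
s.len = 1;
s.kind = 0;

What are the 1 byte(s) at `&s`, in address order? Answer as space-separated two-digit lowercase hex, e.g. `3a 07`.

62

rsvd:1 = 0 → 0x0 << 7 → word 0x00
slot:2 = 3 → 0x3 << 5 → word 0x60
seq:1 = 0 → 0x0 << 4 → word 0x60
err:2 = 0 → 0x0 << 2 → word 0x60
len:1 = 1 → 0x1 << 1 → word 0x62
kind:1 = 0 → 0x0 << 0 → word 0x62
word = 0x62 → big-endian bytes:
  [0]=0x62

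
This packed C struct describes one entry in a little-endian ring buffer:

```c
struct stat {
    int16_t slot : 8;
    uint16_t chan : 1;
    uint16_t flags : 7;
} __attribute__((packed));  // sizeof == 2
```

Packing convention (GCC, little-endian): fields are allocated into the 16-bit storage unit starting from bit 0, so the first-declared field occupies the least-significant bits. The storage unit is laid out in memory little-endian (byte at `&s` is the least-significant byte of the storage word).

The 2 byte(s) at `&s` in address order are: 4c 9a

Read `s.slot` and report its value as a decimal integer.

[0]=0x4c [1]=0x9a (little-endian) → word 0x9a4c
slot:8 @ bit 0 → (0x9a4c>>0)&0xff = 0x4c  ←
chan:1 @ bit 8 → (0x9a4c>>8)&0x1 = 0x0
flags:7 @ bit 9 → (0x9a4c>>9)&0x7f = 0x4d
slot signed 8b, MSB=0: value = 76

76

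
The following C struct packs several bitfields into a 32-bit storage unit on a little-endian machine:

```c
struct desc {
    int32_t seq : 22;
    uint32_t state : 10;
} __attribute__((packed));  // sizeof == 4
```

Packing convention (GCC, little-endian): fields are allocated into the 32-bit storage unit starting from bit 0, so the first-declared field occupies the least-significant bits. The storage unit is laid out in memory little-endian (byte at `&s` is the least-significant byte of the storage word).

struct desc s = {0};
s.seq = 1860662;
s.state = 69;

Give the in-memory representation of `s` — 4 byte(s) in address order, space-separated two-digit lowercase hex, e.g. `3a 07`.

seq:22 = 1860662 → 0x1c6436 << 0 → word 0x001c6436
state:10 = 69 → 0x45 << 22 → word 0x115c6436
word = 0x115c6436 → little-endian bytes:
  [0]=0x36  [1]=0x64  [2]=0x5c  [3]=0x11

36 64 5c 11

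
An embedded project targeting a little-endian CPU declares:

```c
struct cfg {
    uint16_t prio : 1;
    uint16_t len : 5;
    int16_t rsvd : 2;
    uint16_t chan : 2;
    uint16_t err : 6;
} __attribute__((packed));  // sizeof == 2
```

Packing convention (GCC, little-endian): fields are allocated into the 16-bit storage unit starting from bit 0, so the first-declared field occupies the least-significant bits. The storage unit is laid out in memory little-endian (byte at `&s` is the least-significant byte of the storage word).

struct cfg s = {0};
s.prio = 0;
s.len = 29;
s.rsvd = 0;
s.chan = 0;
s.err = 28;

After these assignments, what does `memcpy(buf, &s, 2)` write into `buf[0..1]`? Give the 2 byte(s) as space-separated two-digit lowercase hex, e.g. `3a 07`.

prio (1b) val=0 bits=0x0 at bit 0: 0x0000
len (5b) val=29 bits=0x1d at bit 1: 0x003a
rsvd (2b) val=0 bits=0x0 at bit 6: 0x003a
chan (2b) val=0 bits=0x0 at bit 8: 0x003a
err (6b) val=28 bits=0x1c at bit 10: 0x703a
word = 0x703a → little-endian bytes:
  [0]=0x3a  [1]=0x70

3a 70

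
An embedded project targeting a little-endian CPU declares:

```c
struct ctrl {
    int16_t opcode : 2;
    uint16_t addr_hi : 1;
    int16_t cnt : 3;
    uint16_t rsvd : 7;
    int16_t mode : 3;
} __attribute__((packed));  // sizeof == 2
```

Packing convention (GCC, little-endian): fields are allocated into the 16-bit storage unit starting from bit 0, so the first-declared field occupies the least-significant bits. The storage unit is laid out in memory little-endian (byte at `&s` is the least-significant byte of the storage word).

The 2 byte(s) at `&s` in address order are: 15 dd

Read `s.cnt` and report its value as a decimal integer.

2

[0]=0x15 [1]=0xdd (little-endian) → word 0xdd15
opcode:2 @ bit 0 → (0xdd15>>0)&0x3 = 0x1
addr_hi:1 @ bit 2 → (0xdd15>>2)&0x1 = 0x1
cnt:3 @ bit 3 → (0xdd15>>3)&0x7 = 0x2  ←
rsvd:7 @ bit 6 → (0xdd15>>6)&0x7f = 0x74
mode:3 @ bit 13 → (0xdd15>>13)&0x7 = 0x6
cnt signed 3b, MSB=0: value = 2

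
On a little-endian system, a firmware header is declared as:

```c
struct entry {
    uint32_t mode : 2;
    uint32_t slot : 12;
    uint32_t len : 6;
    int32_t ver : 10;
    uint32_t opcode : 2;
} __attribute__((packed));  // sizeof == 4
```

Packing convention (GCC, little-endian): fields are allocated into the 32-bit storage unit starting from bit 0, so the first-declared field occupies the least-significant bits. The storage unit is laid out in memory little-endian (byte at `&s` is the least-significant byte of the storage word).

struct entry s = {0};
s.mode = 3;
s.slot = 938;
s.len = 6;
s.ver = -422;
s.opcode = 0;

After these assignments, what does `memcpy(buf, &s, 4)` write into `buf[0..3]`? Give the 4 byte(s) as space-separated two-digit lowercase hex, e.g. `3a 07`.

mode (2b) val=3 bits=0x3 at bit 0: 0x00000003
slot (12b) val=938 bits=0x3aa at bit 2: 0x00000eab
len (6b) val=6 bits=0x6 at bit 14: 0x00018eab
ver (10b) val=-422 bits=0x25a at bit 20: 0x25a18eab
opcode (2b) val=0 bits=0x0 at bit 30: 0x25a18eab
word = 0x25a18eab → little-endian bytes:
  [0]=0xab  [1]=0x8e  [2]=0xa1  [3]=0x25

ab 8e a1 25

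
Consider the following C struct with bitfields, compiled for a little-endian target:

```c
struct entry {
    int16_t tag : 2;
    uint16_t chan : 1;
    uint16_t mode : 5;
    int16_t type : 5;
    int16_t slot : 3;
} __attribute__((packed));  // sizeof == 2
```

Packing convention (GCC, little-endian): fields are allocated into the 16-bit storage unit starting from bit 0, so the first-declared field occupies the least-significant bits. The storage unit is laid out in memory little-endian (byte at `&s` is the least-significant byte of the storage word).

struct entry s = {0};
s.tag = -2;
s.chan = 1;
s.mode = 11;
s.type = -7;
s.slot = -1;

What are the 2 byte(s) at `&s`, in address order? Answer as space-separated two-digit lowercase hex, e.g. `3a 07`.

5e f9

tag (2b) val=-2 bits=0x2 at bit 0: 0x0002
chan (1b) val=1 bits=0x1 at bit 2: 0x0006
mode (5b) val=11 bits=0xb at bit 3: 0x005e
type (5b) val=-7 bits=0x19 at bit 8: 0x195e
slot (3b) val=-1 bits=0x7 at bit 13: 0xf95e
word = 0xf95e → little-endian bytes:
  [0]=0x5e  [1]=0xf9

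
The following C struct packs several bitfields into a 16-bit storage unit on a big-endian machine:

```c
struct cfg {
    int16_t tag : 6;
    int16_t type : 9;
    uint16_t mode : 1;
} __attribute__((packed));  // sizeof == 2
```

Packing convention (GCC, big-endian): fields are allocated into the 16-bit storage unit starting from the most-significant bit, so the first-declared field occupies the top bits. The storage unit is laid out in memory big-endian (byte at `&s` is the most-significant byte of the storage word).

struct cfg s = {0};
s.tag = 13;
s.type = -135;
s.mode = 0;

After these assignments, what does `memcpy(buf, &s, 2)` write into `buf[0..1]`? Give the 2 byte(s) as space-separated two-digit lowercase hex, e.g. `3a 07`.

tag:6 = 13 → 0xd << 10 → word 0x3400
type:9 = -135 → 0x179 << 1 → word 0x36f2
mode:1 = 0 → 0x0 << 0 → word 0x36f2
word = 0x36f2 → big-endian bytes:
  [0]=0x36  [1]=0xf2

36 f2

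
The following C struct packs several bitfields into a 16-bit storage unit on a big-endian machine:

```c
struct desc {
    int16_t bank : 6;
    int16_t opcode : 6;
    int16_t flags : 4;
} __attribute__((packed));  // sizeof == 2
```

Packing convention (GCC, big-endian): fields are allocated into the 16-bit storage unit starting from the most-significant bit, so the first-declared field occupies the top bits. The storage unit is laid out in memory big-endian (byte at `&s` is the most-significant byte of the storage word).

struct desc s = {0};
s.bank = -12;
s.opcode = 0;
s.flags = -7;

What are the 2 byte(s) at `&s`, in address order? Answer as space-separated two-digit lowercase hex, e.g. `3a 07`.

d0 09

[10+:6] bank=-12 & 0x3f = 0x34; word=0xd000
[4+:6] opcode=0 & 0x3f = 0x0; word=0xd000
[0+:4] flags=-7 & 0xf = 0x9; word=0xd009
word = 0xd009 → big-endian bytes:
  [0]=0xd0  [1]=0x09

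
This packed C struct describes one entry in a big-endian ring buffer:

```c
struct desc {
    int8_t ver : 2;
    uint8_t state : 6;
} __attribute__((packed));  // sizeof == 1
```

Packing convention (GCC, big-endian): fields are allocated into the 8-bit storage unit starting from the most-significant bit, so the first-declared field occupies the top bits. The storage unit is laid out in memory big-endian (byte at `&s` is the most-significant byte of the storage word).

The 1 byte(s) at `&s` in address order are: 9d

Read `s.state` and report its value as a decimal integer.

[0]=0x9d (big-endian) → word 0x9d
ver:2 @ bit 6 → (0x9d>>6)&0x3 = 0x2
state:6 @ bit 0 → (0x9d>>0)&0x3f = 0x1d  ←

29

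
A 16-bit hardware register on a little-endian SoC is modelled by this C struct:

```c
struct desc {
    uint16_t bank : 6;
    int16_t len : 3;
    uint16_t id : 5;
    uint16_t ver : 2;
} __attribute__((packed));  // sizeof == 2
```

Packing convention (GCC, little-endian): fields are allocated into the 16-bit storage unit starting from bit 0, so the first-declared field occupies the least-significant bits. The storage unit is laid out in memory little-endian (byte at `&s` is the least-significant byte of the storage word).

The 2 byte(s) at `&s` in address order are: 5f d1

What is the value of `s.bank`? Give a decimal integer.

[0]=0x5f [1]=0xd1 (little-endian) → word 0xd15f
bank:6 @ bit 0 → (0xd15f>>0)&0x3f = 0x1f  ←
len:3 @ bit 6 → (0xd15f>>6)&0x7 = 0x5
id:5 @ bit 9 → (0xd15f>>9)&0x1f = 0x8
ver:2 @ bit 14 → (0xd15f>>14)&0x3 = 0x3

31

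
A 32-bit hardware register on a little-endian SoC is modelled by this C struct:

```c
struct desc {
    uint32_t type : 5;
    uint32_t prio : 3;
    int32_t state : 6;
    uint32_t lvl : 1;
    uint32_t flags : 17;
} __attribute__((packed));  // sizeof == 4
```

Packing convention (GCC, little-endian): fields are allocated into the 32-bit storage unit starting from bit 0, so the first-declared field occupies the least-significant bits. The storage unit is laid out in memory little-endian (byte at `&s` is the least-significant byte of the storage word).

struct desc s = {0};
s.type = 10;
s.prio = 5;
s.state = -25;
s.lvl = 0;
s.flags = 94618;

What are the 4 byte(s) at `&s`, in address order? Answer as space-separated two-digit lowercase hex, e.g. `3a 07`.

type (5b) val=10 bits=0xa at bit 0: 0x0000000a
prio (3b) val=5 bits=0x5 at bit 5: 0x000000aa
state (6b) val=-25 bits=0x27 at bit 8: 0x000027aa
lvl (1b) val=0 bits=0x0 at bit 14: 0x000027aa
flags (17b) val=94618 bits=0x1719a at bit 15: 0xb8cd27aa
word = 0xb8cd27aa → little-endian bytes:
  [0]=0xaa  [1]=0x27  [2]=0xcd  [3]=0xb8

aa 27 cd b8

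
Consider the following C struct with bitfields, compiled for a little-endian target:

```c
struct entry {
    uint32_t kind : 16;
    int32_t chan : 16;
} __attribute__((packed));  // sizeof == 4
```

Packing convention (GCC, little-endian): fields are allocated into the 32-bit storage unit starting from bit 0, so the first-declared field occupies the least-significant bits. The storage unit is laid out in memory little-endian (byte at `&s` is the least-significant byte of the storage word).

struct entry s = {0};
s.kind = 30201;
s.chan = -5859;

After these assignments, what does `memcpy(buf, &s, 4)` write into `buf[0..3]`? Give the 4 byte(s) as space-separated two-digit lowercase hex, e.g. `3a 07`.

kind (16b) val=30201 bits=0x75f9 at bit 0: 0x000075f9
chan (16b) val=-5859 bits=0xe91d at bit 16: 0xe91d75f9
word = 0xe91d75f9 → little-endian bytes:
  [0]=0xf9  [1]=0x75  [2]=0x1d  [3]=0xe9

f9 75 1d e9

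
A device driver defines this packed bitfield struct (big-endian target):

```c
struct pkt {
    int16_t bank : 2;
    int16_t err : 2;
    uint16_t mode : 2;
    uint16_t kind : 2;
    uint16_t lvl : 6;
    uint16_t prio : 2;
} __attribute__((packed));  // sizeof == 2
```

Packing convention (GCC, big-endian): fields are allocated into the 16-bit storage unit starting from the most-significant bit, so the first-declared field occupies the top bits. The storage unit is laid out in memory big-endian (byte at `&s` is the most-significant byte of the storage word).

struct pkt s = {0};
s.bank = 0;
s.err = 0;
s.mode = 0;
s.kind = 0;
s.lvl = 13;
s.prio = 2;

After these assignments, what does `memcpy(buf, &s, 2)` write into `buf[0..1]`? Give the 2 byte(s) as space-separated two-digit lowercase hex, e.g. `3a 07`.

bank (2b) val=0 bits=0x0 at bit 14: 0x0000
err (2b) val=0 bits=0x0 at bit 12: 0x0000
mode (2b) val=0 bits=0x0 at bit 10: 0x0000
kind (2b) val=0 bits=0x0 at bit 8: 0x0000
lvl (6b) val=13 bits=0xd at bit 2: 0x0034
prio (2b) val=2 bits=0x2 at bit 0: 0x0036
word = 0x0036 → big-endian bytes:
  [0]=0x00  [1]=0x36

00 36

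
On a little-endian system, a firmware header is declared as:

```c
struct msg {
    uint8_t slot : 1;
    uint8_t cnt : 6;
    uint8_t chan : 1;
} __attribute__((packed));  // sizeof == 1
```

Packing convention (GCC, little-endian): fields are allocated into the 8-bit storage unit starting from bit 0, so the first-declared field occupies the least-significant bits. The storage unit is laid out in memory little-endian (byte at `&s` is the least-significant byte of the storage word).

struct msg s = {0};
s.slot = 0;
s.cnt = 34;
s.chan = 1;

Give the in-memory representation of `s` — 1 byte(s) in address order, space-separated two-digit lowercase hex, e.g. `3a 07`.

slot (1b) val=0 bits=0x0 at bit 0: 0x00
cnt (6b) val=34 bits=0x22 at bit 1: 0x44
chan (1b) val=1 bits=0x1 at bit 7: 0xc4
word = 0xc4 → little-endian bytes:
  [0]=0xc4

c4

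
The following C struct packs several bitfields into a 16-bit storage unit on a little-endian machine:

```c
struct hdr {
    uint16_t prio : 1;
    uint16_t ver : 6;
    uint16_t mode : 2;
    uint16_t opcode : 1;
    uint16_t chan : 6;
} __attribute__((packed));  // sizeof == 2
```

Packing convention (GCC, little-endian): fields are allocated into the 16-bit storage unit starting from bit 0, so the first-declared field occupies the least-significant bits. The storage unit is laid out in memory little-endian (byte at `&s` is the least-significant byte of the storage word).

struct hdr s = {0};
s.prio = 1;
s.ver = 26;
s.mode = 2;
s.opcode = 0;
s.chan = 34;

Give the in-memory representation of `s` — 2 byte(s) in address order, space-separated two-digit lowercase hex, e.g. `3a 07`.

35 89

[0+:1] prio=1 & 0x1 = 0x1; word=0x0001
[1+:6] ver=26 & 0x3f = 0x1a; word=0x0035
[7+:2] mode=2 & 0x3 = 0x2; word=0x0135
[9+:1] opcode=0 & 0x1 = 0x0; word=0x0135
[10+:6] chan=34 & 0x3f = 0x22; word=0x8935
word = 0x8935 → little-endian bytes:
  [0]=0x35  [1]=0x89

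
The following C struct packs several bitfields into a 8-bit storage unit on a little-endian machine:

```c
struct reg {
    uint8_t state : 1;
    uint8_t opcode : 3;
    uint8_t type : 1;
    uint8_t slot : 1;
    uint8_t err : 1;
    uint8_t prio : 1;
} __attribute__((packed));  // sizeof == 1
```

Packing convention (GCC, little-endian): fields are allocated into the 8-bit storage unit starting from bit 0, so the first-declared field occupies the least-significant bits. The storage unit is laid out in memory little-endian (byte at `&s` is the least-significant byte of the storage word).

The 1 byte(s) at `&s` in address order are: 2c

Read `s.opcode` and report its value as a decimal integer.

[0]=0x2c (little-endian) → word 0x2c
state [0+:1] = (word>>0) & 0x1 = 0
opcode [1+:3] = (word>>1) & 0x7 = 6  ←
type [4+:1] = (word>>4) & 0x1 = 0
slot [5+:1] = (word>>5) & 0x1 = 1
err [6+:1] = (word>>6) & 0x1 = 0
prio [7+:1] = (word>>7) & 0x1 = 0

6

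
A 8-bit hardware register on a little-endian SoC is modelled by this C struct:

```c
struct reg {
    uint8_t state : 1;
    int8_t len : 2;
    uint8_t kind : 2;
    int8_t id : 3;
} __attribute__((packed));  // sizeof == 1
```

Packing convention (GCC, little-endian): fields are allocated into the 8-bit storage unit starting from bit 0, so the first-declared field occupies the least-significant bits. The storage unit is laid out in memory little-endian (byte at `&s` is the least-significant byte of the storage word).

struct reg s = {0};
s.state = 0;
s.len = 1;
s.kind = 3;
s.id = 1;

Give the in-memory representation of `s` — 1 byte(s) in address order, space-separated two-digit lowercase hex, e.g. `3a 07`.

state:1 = 0 → 0x0 << 0 → word 0x00
len:2 = 1 → 0x1 << 1 → word 0x02
kind:2 = 3 → 0x3 << 3 → word 0x1a
id:3 = 1 → 0x1 << 5 → word 0x3a
word = 0x3a → little-endian bytes:
  [0]=0x3a

3a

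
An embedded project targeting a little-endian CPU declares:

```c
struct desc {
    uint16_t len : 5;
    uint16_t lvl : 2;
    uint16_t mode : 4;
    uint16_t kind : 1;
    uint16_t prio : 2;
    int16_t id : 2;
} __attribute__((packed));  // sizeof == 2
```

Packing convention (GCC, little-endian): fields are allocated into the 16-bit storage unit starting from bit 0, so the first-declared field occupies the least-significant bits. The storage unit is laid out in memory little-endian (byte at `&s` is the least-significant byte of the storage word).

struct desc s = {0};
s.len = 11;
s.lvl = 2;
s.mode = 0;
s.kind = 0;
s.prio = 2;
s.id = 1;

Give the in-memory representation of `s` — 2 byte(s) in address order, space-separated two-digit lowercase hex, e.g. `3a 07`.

[0+:5] len=11 & 0x1f = 0xb; word=0x000b
[5+:2] lvl=2 & 0x3 = 0x2; word=0x004b
[7+:4] mode=0 & 0xf = 0x0; word=0x004b
[11+:1] kind=0 & 0x1 = 0x0; word=0x004b
[12+:2] prio=2 & 0x3 = 0x2; word=0x204b
[14+:2] id=1 & 0x3 = 0x1; word=0x604b
word = 0x604b → little-endian bytes:
  [0]=0x4b  [1]=0x60

4b 60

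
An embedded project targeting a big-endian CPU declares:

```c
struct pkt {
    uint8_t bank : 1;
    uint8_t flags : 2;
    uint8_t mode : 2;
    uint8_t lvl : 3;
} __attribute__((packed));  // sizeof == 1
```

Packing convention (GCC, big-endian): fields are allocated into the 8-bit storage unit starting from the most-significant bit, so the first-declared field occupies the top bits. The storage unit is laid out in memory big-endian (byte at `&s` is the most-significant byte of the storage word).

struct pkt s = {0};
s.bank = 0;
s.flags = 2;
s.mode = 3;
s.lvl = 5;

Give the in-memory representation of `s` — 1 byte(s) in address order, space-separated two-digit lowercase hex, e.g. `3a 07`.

bank:1 = 0 → 0x0 << 7 → word 0x00
flags:2 = 2 → 0x2 << 5 → word 0x40
mode:2 = 3 → 0x3 << 3 → word 0x58
lvl:3 = 5 → 0x5 << 0 → word 0x5d
word = 0x5d → big-endian bytes:
  [0]=0x5d

5d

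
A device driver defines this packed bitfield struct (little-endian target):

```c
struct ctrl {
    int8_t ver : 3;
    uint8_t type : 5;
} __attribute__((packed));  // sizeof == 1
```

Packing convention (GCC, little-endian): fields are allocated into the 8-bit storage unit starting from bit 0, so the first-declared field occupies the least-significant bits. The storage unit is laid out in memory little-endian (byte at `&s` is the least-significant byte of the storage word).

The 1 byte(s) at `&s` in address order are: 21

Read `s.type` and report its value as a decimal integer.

[0]=0x21 (little-endian) → word 0x21
ver:3 @ bit 0 → (0x21>>0)&0x7 = 0x1
type:5 @ bit 3 → (0x21>>3)&0x1f = 0x4  ←

4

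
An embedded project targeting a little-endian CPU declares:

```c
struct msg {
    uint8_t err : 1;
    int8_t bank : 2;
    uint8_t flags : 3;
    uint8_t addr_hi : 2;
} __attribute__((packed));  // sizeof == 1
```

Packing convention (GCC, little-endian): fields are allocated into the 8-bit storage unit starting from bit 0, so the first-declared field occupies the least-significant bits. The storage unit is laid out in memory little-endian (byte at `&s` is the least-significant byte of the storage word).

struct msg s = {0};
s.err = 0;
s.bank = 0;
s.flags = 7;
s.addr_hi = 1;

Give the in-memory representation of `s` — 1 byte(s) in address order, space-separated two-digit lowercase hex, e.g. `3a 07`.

78

[0+:1] err=0 & 0x1 = 0x0; word=0x00
[1+:2] bank=0 & 0x3 = 0x0; word=0x00
[3+:3] flags=7 & 0x7 = 0x7; word=0x38
[6+:2] addr_hi=1 & 0x3 = 0x1; word=0x78
word = 0x78 → little-endian bytes:
  [0]=0x78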